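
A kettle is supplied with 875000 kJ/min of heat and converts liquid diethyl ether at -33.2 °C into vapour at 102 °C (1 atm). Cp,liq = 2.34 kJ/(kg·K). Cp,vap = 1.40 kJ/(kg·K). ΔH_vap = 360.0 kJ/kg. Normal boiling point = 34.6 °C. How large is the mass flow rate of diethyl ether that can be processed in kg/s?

ṁ = 23.8 kg/s

Δh = 2.34×(34.6−-33.2) + 360.0 + 1.40×(102−34.6) = 613.01 kJ/kg
Q = 875000 kJ/min = 14583 kJ/s = 14583 kJ/s
ṁ = Q/Δh = 14583 / 613.01 = 23.79 kg/s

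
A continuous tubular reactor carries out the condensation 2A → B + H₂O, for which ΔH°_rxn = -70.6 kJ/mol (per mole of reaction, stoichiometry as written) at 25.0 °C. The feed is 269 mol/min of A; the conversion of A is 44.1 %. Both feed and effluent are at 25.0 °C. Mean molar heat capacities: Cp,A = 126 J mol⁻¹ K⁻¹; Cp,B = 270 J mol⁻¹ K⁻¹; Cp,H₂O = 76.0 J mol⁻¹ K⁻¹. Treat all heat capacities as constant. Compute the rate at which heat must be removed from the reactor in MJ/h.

Extent of reaction ξ = 0.441 × 269 / 2 = 59.315 mol/min
Reaction term: ξ·ΔH°_rxn = 59.315 × -70.6 = -4187.6 kJ/min
Q = ΔH = -4187.6 kJ/min = -69.793 kW
Heat removed = 251.26 MJ/h

Q_out = 251 MJ/h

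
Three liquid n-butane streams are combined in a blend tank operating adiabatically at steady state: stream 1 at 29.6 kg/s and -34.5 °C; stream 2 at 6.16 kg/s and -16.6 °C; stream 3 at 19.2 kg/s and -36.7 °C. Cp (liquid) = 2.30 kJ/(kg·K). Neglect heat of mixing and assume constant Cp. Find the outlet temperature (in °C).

No heat crosses the boundary, so H_out = H_in.
Σ ṁᵢCp,ᵢTᵢ = 29.6×2.30×-34.5 + 6.16×2.30×-16.6 + 19.2×2.30×-36.7 = -4204.6
Σ ṁᵢCp,ᵢ = 29.6×2.30 + 6.16×2.30 + 19.2×2.30 = 126.41
T_out = -4204.6 / 126.41 = -33.262 °C

T_out = -33.3 °C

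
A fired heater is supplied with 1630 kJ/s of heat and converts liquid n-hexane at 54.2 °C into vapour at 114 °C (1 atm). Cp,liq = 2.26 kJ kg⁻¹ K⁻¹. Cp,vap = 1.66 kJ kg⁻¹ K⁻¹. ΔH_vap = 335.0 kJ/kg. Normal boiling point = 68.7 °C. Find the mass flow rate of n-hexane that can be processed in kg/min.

Δh = 2.26×(68.7−54.2) + 335.0 + 1.66×(114−68.7) = 442.97 kJ/kg
Q = 1630 kJ/s = 1630 kJ/s = 97800 kJ/min
ṁ = Q/Δh = 97800 / 442.97 = 220.78 kg/min

ṁ = 221 kg/min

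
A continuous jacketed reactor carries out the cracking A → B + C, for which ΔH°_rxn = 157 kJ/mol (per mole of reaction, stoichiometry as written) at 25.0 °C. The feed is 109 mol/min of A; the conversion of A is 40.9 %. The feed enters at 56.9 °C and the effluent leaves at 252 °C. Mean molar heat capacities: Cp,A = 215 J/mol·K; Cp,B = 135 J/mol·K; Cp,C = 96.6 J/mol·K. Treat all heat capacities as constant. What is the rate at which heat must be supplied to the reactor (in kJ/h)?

Q_in = 704000 kJ/h

Extent of reaction ξ = 0.409 × 109 = 44.581 mol/min
Reaction term: ξ·ΔH°_rxn = 44.581 × 157 = 6999.2 kJ/min
Sensible, feed 56.9→25 °C: -747.58 kJ/min
Outlet flows (mol/min): A 64.419, B 44.581, C 44.581
Sensible, products 25→252 °C: 5487.7 kJ/min
Q = ΔH = 11739 kJ/min = 195.66 kW
Heat supplied = 704360 kJ/h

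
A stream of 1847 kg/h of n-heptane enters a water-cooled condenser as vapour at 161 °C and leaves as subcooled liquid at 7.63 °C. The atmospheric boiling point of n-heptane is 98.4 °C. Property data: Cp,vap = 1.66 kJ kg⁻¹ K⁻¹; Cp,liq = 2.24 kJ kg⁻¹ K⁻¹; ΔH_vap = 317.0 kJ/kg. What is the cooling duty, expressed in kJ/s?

vapour 161→98.4 °C: -103.92 kJ/kg
condensation at 98.4 °C: -317 kJ/kg
liquid 98.4→7.63 °C: -203.32 kJ/kg
Δh = -103.92 + -317 + -203.32 = -624.24 kJ/kg
Q = ṁ·Δh = 1847 kg/h × -624.24 kJ/kg = -1.153e+06 kJ/h
|Q| = 320.27 kW

Q_c = 320 kJ/s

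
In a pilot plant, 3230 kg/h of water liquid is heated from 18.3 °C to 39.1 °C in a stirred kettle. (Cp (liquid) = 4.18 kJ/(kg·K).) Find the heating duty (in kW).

Q = 78.0 kW

Q = ṁ·Cp·ΔT = 3230 × 4.18 × (39.1 − 18.3) = 280830 kJ/h
Converting: 280830 / 3600 s = 78.008 kW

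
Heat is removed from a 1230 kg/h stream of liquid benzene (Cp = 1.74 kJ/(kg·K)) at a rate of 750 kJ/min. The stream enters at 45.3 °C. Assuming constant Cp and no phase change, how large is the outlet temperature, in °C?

Q = 750 kJ/min = 45000 kJ/h
ΔT = Q/(ṁ·Cp) = 45000/(1230×1.74) = 21.026 K
T_out = 45.3 − 21.026 = 24.274 °C

T_out = 24.3 °C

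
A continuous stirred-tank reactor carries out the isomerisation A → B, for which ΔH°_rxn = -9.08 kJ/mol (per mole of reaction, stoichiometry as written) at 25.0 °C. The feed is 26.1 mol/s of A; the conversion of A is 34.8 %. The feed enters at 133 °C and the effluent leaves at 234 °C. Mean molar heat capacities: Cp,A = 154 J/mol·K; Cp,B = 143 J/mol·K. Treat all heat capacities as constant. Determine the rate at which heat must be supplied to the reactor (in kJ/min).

Extent of reaction ξ = 0.348 × 26.1 = 9.0828 mol/s
Reaction term: ξ·ΔH°_rxn = 9.0828 × -9.08 = -82.472 kJ/s
Sensible, feed 133→25 °C: -434.1 kJ/s
Outlet flows (mol/s): A 17.017, B 9.0828
Sensible, products 25→234 °C: 819.17 kJ/s
Q = ΔH = 302.61 kJ/s = 302.61 kW
Heat supplied = 18156 kJ/min

Q_in = 18200 kJ/min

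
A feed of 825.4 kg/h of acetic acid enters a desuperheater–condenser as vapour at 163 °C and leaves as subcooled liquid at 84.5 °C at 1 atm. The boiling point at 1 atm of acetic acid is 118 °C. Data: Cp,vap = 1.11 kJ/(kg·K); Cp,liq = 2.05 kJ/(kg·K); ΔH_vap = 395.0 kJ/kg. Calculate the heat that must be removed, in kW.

vapour 163→118 °C: -49.95 kJ/kg
condensation at 118 °C: -395 kJ/kg
liquid 118→84.5 °C: -68.675 kJ/kg
Δh = -49.95 + -395 + -68.675 = -513.62 kJ/kg
Q = ṁ·Δh = 825.4 kg/h × -513.62 kJ/kg = -423950 kJ/h
|Q| = 117.76 kW

Q_c = 118 kW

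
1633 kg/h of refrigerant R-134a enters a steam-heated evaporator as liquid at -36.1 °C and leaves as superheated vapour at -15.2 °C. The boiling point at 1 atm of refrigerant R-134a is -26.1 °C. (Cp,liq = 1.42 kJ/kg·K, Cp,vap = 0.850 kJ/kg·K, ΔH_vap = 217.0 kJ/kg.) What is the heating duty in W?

Q = 109000 W

liquid -36.1→-26.1 °C: 14.2 kJ/kg
vaporisation at -26.1 °C: 217 kJ/kg
vapour -26.1→-15.2 °C: 9.265 kJ/kg
Δh = 14.2 + 217 + 9.265 = 240.47 kJ/kg
Q = ṁ·Δh = 1633 kg/h × 240.47 kJ/kg = 392680 kJ/h
|Q| = 109.08 kW = 109080 W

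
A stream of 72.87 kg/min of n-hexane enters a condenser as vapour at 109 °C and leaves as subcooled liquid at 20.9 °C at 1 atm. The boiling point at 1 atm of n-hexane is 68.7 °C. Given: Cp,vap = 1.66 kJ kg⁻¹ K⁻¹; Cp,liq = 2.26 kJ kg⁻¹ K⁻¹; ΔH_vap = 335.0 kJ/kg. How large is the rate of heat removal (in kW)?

Q_c = 619 kW

vapour 109→68.7 °C: -66.898 kJ/kg
condensation at 68.7 °C: -335 kJ/kg
liquid 68.7→20.9 °C: -108.03 kJ/kg
Δh = -66.898 + -335 + -108.03 = -509.93 kJ/kg
Q = ṁ·Δh = 72.87 kg/min × -509.93 kJ/kg = -37158 kJ/min
|Q| = 619.31 kW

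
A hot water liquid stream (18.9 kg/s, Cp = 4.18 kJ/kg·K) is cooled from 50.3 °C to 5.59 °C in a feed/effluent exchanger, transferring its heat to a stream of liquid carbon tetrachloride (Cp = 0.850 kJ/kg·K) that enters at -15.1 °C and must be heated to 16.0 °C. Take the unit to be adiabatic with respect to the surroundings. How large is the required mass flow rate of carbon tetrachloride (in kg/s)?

Heat released by hot stream: Q = 18.9 × 4.18 × (50.3 − 5.59) = 3532.2 kJ/s
Energy balance on cold side (adiabatic exchanger): Q = ṁ_c·Cp_c·(T_c,out − T_c,in)
ṁ_c = 3532.2 / [0.850 × (16.0 − -15.1)] = 133.62 kg/s

ṁ_c = 134 kg/s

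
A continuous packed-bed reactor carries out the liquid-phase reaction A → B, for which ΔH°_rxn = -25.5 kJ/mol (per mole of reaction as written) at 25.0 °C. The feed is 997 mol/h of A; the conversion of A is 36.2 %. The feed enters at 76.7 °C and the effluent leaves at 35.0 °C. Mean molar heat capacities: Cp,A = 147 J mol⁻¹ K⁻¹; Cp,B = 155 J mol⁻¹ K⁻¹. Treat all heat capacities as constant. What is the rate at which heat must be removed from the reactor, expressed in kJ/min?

Extent of reaction ξ = 0.362 × 997 = 360.91 mol/h
Reaction term: ξ·ΔH°_rxn = 360.91 × -25.5 = -9203.3 kJ/h
Sensible, feed 76.7→25 °C: -7577.1 kJ/h
Outlet flows (mol/h): A 636.09, B 360.91
Sensible, products 25→35.0 °C: 1494.5 kJ/h
Q = ΔH = -15286 kJ/h = -4.2461 kW
Heat removed = 254.77 kJ/min

Q_out = 255 kJ/min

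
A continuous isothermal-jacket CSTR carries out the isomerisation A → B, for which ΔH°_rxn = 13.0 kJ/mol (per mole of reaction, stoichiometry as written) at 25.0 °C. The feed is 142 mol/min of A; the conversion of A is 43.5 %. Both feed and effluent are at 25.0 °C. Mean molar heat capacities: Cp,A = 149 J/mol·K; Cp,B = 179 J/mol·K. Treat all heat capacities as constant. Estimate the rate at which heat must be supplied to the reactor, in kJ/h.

Extent of reaction ξ = 0.435 × 142 = 61.77 mol/min
Reaction term: ξ·ΔH°_rxn = 61.77 × 13.0 = 803.01 kJ/min
Q = ΔH = 803.01 kJ/min = 13.383 kW
Heat supplied = 48181 kJ/h

Q_in = 48200 kJ/h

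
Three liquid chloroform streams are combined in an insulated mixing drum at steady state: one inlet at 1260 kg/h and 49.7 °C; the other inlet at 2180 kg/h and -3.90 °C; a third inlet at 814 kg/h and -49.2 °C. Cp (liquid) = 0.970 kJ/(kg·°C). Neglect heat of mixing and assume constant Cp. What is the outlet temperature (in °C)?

Adiabatic, steady state ⇒ Σ ṁᵢCp,ᵢ(T_out − Tᵢ) = 0
T_out = Σ ṁᵢCp,ᵢTᵢ / Σ ṁᵢCp,ᵢ
      = 13649 / 4126.4 = 3.3078 °C

T_out = 3.31 °C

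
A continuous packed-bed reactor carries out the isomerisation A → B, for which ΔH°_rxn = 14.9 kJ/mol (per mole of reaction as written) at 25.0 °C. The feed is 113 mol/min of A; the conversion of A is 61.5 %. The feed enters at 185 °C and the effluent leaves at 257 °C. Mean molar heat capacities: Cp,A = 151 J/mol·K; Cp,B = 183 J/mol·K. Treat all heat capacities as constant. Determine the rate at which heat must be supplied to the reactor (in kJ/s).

Extent of reaction ξ = 0.615 × 113 = 69.495 mol/min
Reaction term: ξ·ΔH°_rxn = 69.495 × 14.9 = 1035.5 kJ/min
Sensible, feed 185→25 °C: -2730.1 kJ/min
Outlet flows (mol/min): A 43.505, B 69.495
Sensible, products 25→257 °C: 4474.5 kJ/min
Q = ΔH = 2779.9 kJ/min = 46.332 kW
Heat supplied = 46.332 kJ/s

Q_in = 46.3 kJ/s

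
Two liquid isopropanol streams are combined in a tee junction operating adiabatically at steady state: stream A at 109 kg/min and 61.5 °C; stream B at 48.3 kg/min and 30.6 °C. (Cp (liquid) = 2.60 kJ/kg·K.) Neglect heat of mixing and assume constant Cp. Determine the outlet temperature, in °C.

No heat crosses the boundary, so H_out = H_in.
T_out = Σ ṁᵢCp,ᵢTᵢ / Σ ṁᵢCp,ᵢ
      = 21272 / 408.98 = 52.012 °C

T_out = 52.0 °C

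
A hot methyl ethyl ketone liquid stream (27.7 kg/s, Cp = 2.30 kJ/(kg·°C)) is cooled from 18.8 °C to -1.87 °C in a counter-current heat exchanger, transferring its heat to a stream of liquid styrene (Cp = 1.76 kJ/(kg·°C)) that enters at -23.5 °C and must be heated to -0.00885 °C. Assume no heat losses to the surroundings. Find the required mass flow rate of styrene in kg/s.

ṁ_c = 31.9 kg/s

Heat released by hot stream: Q = 27.7 × 2.30 × (18.8 − -1.87) = 1316.9 kJ/s
Energy balance on cold side (adiabatic exchanger): Q = ṁ_c·Cp_c·(T_c,out − T_c,in)
ṁ_c = 1316.9 / [1.76 × (-0.00885 − -23.5)] = 31.852 kg/s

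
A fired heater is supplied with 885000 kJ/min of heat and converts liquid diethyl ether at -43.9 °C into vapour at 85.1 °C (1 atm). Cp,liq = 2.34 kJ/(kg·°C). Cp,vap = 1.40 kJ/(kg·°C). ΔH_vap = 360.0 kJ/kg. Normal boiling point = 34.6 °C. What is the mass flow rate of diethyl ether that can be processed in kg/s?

ṁ = 24.0 kg/s

Δh = 2.34×(34.6−-43.9) + 360.0 + 1.40×(85.1−34.6) = 614.39 kJ/kg
Q = 885000 kJ/min = 14750 kJ/s = 14750 kJ/s
ṁ = Q/Δh = 14750 / 614.39 = 24.008 kg/s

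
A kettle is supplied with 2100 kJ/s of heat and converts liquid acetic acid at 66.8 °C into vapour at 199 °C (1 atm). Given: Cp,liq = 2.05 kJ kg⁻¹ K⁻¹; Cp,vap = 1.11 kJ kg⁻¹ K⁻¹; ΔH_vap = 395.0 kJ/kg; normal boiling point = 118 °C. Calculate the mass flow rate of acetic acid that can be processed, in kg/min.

ṁ = 214 kg/min

Δh = 2.05×(118−66.8) + 395.0 + 1.11×(199−118) = 589.87 kJ/kg
Q = 2100 kJ/s = 2100 kJ/s = 126000 kJ/min
ṁ = Q/Δh = 126000 / 589.87 = 213.61 kg/min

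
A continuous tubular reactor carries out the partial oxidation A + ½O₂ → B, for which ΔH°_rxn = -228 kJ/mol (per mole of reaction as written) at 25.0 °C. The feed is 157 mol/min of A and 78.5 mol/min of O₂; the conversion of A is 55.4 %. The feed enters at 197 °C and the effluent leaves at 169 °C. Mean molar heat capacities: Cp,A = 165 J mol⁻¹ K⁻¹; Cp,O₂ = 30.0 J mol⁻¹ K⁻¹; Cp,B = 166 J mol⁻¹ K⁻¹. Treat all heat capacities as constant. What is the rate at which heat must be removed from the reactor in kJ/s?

Extent of reaction ξ = 0.554 × 157 = 86.978 mol/min
Reaction term: ξ·ΔH°_rxn = 86.978 × -228 = -19831 kJ/min
Sensible, feed 197→25 °C: -4860.7 kJ/min
Outlet flows (mol/min): A 70.022, O₂ 35.011, B 86.978
Sensible, products 25→169 °C: 3894.1 kJ/min
Q = ΔH = -20798 kJ/min = -346.63 kW
Heat removed = 346.63 kJ/s

Q_out = 347 kJ/s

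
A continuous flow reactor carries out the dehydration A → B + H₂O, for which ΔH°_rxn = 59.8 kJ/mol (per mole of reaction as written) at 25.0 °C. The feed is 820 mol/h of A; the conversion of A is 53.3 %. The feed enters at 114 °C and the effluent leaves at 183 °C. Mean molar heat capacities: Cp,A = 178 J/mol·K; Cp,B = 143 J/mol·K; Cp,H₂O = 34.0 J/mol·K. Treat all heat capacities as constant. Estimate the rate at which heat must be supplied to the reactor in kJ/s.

Q_in = 10.0 kJ/s

Extent of reaction ξ = 0.533 × 820 = 437.06 mol/h
Reaction term: ξ·ΔH°_rxn = 437.06 × 59.8 = 26136 kJ/h
Sensible, feed 114→25 °C: -12990 kJ/h
Outlet flows (mol/h): A 382.94, B 437.06, H₂O 437.06
Sensible, products 25→183 °C: 22993 kJ/h
Q = ΔH = 36138 kJ/h = 10.038 kW
Heat supplied = 10.038 kJ/s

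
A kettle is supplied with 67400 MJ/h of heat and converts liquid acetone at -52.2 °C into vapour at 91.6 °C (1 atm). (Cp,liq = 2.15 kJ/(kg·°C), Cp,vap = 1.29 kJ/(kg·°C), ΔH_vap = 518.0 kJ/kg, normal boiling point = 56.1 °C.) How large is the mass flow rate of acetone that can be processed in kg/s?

Δh = 2.15×(56.1−-52.2) + 518.0 + 1.29×(91.6−56.1) = 796.64 kJ/kg
Q = 67400 MJ/h = 18722 kJ/s = 18722 kJ/s
ṁ = Q/Δh = 18722 / 796.64 = 23.501 kg/s

ṁ = 23.5 kg/s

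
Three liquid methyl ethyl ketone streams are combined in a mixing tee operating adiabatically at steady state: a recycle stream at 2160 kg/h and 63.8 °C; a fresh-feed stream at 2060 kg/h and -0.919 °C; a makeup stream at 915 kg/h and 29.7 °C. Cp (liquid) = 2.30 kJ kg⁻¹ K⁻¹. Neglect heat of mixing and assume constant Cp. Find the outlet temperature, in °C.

T_out = 31.8 °C

No heat crosses the boundary, so H_out = H_in.
T_out = Σ ṁᵢCp,ᵢTᵢ / Σ ṁᵢCp,ᵢ
      = 375110 / 11810 = 31.761 °C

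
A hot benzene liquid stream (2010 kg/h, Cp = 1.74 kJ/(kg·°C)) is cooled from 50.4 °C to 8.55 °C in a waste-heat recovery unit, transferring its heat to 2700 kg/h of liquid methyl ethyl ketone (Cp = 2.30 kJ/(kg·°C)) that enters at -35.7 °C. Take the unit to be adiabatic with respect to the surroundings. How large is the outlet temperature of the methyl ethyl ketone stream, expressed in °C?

T_c,out = -12.1 °C

Heat released by hot stream: Q = 2010 × 1.74 × (50.4 − 8.55) = 146370 kJ/h
Energy balance on cold side (adiabatic exchanger): Q = ṁ_c·Cp_c·(T_c,out − T_c,in)
T_c,out = -35.7 + 146370/(2700 × 2.30) = -12.131 °C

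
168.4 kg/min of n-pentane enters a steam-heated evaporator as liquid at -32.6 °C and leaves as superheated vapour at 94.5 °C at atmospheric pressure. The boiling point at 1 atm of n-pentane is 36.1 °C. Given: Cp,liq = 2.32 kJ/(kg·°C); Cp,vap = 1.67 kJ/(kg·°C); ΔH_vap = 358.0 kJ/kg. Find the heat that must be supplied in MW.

liquid -32.6→36.1 °C: 159.38 kJ/kg
vaporisation at 36.1 °C: 358 kJ/kg
vapour 36.1→94.5 °C: 97.528 kJ/kg
Δh = 159.38 + 358 + 97.528 = 614.91 kJ/kg
Q = ṁ·Δh = 168.4 kg/min × 614.91 kJ/kg = 103550 kJ/min
|Q| = 1725.9 kW = 1.7259 MW

Q = 1.73 MW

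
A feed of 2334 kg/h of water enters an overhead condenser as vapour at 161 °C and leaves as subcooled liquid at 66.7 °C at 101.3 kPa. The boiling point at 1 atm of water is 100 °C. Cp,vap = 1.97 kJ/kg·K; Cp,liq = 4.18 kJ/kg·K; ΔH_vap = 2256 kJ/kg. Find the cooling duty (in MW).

Q_c = 1.63 MW

vapour 161→100 °C: -120.17 kJ/kg
condensation at 100 °C: -2256 kJ/kg
liquid 100→66.7 °C: -139.19 kJ/kg
Δh = -120.17 + -2256 + -139.19 = -2515.4 kJ/kg
Q = ṁ·Δh = 2334 kg/h × -2515.4 kJ/kg = -5.8709e+06 kJ/h
|Q| = 1630.8 kW = 1.6308 MW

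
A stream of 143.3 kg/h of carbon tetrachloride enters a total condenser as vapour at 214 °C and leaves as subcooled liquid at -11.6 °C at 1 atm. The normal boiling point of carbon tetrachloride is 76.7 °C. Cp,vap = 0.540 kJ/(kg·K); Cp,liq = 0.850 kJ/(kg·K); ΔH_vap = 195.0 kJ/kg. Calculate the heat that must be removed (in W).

Q_c = 13700 W

vapour 214→76.7 °C: -74.142 kJ/kg
condensation at 76.7 °C: -195 kJ/kg
liquid 76.7→-11.6 °C: -75.055 kJ/kg
Δh = -74.142 + -195 + -75.055 = -344.2 kJ/kg
Q = ṁ·Δh = 143.3 kg/h × -344.2 kJ/kg = -49323 kJ/h
|Q| = 13.701 kW = 13701 W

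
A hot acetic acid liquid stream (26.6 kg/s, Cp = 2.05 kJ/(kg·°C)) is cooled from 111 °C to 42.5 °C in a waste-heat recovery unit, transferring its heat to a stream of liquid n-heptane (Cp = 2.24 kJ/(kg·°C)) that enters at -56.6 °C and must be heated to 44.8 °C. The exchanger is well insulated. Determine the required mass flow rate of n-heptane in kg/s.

ṁ_c = 16.4 kg/s

Heat released by hot stream: Q = 26.6 × 2.05 × (111 − 42.5) = 3735.3 kJ/s
Energy balance on cold side (adiabatic exchanger): Q = ṁ_c·Cp_c·(T_c,out − T_c,in)
ṁ_c = 3735.3 / [2.24 × (44.8 − -56.6)] = 16.445 kg/s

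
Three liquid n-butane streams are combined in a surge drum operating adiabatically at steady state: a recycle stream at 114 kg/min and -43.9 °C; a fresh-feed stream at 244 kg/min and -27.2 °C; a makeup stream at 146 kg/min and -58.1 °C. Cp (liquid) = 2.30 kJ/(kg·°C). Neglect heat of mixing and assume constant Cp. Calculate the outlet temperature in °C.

No heat crosses the boundary, so H_out = H_in.
Σ ṁᵢCp,ᵢTᵢ = 114×2.30×-43.9 + 244×2.30×-27.2 + 146×2.30×-58.1 = -46285
Σ ṁᵢCp,ᵢ = 114×2.30 + 244×2.30 + 146×2.30 = 1159.2
T_out = -46285 / 1159.2 = -39.929 °C

T_out = -39.9 °C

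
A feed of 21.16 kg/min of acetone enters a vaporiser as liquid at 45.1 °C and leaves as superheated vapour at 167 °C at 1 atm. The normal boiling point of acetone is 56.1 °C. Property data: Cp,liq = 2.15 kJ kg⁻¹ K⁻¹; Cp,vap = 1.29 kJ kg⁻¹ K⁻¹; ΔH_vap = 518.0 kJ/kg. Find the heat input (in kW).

Q = 241 kW

liquid 45.1→56.1 °C: 23.65 kJ/kg
vaporisation at 56.1 °C: 518 kJ/kg
vapour 56.1→167 °C: 143.06 kJ/kg
Δh = 23.65 + 518 + 143.06 = 684.71 kJ/kg
Q = ṁ·Δh = 21.16 kg/min × 684.71 kJ/kg = 14488 kJ/min
|Q| = 241.47 kW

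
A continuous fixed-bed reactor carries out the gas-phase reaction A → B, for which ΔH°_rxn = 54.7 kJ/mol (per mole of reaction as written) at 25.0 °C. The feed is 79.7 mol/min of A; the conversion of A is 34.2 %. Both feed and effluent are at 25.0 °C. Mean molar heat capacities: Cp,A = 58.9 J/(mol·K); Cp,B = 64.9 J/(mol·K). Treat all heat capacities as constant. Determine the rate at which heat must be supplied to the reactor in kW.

Q_in = 24.8 kW

Extent of reaction ξ = 0.342 × 79.7 = 27.257 mol/min
Reaction term: ξ·ΔH°_rxn = 27.257 × 54.7 = 1491 kJ/min
Q = ΔH = 1491 kJ/min = 24.85 kW
Heat supplied = 24.85 kW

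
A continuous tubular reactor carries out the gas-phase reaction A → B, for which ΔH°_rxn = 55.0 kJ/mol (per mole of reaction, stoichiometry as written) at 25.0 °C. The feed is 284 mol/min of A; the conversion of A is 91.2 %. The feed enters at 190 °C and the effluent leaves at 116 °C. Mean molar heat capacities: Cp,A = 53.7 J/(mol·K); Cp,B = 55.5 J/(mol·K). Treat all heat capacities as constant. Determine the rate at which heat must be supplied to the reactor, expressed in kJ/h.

Q_in = 790000 kJ/h

Extent of reaction ξ = 0.912 × 284 = 259.01 mol/min
Reaction term: ξ·ΔH°_rxn = 259.01 × 55.0 = 14245 kJ/min
Sensible, feed 190→25 °C: -2516.4 kJ/min
Outlet flows (mol/min): A 24.992, B 259.01
Sensible, products 25→116 °C: 1430.2 kJ/min
Q = ΔH = 13159 kJ/min = 219.32 kW
Heat supplied = 789560 kJ/h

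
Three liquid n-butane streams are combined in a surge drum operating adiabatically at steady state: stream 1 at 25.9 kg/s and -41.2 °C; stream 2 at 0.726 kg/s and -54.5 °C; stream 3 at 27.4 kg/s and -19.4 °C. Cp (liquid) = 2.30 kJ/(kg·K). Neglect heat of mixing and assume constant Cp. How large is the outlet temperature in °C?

T_out = -30.3 °C

Energy balance with Q = 0: Σ ṁᵢCp,ᵢ(T_out − Tᵢ) = 0
T_out = Σ ṁᵢCp,ᵢTᵢ / Σ ṁᵢCp,ᵢ
      = -3767.9 / 124.26 = -30.323 °C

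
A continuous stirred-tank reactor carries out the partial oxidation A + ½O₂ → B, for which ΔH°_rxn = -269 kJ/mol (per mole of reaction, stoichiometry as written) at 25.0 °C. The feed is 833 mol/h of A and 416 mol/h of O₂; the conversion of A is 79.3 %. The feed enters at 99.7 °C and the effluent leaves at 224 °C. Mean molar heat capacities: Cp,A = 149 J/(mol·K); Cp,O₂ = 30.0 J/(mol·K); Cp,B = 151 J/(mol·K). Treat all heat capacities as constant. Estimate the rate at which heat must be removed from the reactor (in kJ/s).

Extent of reaction ξ = 0.793 × 833 = 660.57 mol/h
Reaction term: ξ·ΔH°_rxn = 660.57 × -269 = -177690 kJ/h
Sensible, feed 99.7→25 °C: -10204 kJ/h
Outlet flows (mol/h): A 172.43, O₂ 85.715, B 660.57
Sensible, products 25→224 °C: 25474 kJ/h
Q = ΔH = -162420 kJ/h = -45.117 kW
Heat removed = 45.117 kJ/s

Q_out = 45.1 kJ/s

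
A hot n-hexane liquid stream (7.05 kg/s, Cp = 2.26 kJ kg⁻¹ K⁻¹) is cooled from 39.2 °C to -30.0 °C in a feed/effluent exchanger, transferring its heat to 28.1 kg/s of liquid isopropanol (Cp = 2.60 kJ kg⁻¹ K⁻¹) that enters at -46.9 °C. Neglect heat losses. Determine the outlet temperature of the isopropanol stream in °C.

Heat released by hot stream: Q = 7.05 × 2.26 × (39.2 − -30.0) = 1102.6 kJ/s
Energy balance on cold side (adiabatic exchanger): Q = ṁ_c·Cp_c·(T_c,out − T_c,in)
T_c,out = -46.9 + 1102.6/(28.1 × 2.60) = -31.809 °C

T_c,out = -31.8 °C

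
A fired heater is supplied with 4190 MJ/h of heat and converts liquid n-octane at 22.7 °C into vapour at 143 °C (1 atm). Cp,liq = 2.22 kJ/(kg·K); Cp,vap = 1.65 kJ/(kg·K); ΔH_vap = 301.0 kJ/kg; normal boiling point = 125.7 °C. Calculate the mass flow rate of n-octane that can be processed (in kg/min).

ṁ = 125 kg/min

Δh = 2.22×(125.7−22.7) + 301.0 + 1.65×(143−125.7) = 558.21 kJ/kg
Q = 4190 MJ/h = 1163.9 kJ/s = 69833 kJ/min
ṁ = Q/Δh = 69833 / 558.21 = 125.1 kg/min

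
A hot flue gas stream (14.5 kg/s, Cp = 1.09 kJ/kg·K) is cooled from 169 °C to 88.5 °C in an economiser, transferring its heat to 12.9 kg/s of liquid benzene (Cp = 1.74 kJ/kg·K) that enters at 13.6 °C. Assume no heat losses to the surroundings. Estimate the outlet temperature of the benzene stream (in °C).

Heat released by hot stream: Q = 14.5 × 1.09 × (169 − 88.5) = 1272.3 kJ/s
Energy balance on cold side (adiabatic exchanger): Q = ṁ_c·Cp_c·(T_c,out − T_c,in)
T_c,out = 13.6 + 1272.3/(12.9 × 1.74) = 70.283 °C

T_c,out = 70.3 °C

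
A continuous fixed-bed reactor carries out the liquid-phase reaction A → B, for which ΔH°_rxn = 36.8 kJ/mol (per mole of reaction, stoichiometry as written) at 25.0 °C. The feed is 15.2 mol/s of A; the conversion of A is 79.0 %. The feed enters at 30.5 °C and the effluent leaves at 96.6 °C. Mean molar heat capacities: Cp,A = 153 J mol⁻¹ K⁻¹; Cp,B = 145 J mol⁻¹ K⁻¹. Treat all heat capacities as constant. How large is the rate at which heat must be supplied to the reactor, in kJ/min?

Q_in = 35300 kJ/min

Extent of reaction ξ = 0.790 × 15.2 = 12.008 mol/s
Reaction term: ξ·ΔH°_rxn = 12.008 × 36.8 = 441.89 kJ/s
Sensible, feed 30.5→25 °C: -12.791 kJ/s
Outlet flows (mol/s): A 3.192, B 12.008
Sensible, products 25→96.6 °C: 159.63 kJ/s
Q = ΔH = 588.74 kJ/s = 588.74 kW
Heat supplied = 35324 kJ/min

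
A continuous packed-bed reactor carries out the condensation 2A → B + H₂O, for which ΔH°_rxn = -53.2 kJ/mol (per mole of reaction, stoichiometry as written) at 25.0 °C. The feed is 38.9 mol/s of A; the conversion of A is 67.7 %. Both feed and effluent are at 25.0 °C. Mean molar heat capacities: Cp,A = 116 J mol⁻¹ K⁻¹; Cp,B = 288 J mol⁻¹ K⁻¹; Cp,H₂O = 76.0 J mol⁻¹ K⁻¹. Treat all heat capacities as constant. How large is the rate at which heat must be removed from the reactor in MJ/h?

Extent of reaction ξ = 0.677 × 38.9 / 2 = 13.168 mol/s
Reaction term: ξ·ΔH°_rxn = 13.168 × -53.2 = -700.52 kJ/s
Q = ΔH = -700.52 kJ/s = -700.52 kW
Heat removed = 2521.9 MJ/h

Q_out = 2520 MJ/h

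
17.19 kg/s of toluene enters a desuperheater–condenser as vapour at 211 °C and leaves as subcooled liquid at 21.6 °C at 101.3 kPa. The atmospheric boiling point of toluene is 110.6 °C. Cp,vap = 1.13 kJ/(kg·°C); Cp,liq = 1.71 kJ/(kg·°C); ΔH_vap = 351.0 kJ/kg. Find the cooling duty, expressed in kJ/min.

Q_c = 636000 kJ/min

vapour 211→110.6 °C: -113.45 kJ/kg
condensation at 110.6 °C: -351 kJ/kg
liquid 110.6→21.6 °C: -152.19 kJ/kg
Δh = -113.45 + -351 + -152.19 = -616.64 kJ/kg
Q = ṁ·Δh = 17.19 kg/s × -616.64 kJ/kg = -10600 kJ/s
|Q| = 10600 kW = 636000 kJ/min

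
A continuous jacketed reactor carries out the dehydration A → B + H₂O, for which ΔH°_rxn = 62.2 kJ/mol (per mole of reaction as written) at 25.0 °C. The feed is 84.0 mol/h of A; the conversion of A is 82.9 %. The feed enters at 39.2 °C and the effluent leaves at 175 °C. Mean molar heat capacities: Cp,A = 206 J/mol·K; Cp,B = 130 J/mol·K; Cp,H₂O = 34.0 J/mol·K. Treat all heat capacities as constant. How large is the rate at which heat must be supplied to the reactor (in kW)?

Extent of reaction ξ = 0.829 × 84.0 = 69.636 mol/h
Reaction term: ξ·ΔH°_rxn = 69.636 × 62.2 = 4331.4 kJ/h
Sensible, feed 39.2→25 °C: -245.72 kJ/h
Outlet flows (mol/h): A 14.364, B 69.636, H₂O 69.636
Sensible, products 25→175 °C: 2156.9 kJ/h
Q = ΔH = 6242.5 kJ/h = 1.734 kW
Heat supplied = 1.734 kW

Q_in = 1.73 kW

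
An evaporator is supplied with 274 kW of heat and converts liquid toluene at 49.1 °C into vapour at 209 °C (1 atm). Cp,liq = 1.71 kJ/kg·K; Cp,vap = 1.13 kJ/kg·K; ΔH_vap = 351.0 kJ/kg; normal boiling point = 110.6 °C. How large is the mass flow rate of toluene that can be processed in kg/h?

Δh = 1.71×(110.6−49.1) + 351.0 + 1.13×(209−110.6) = 567.36 kJ/kg
Q = 274 kW = 274 kJ/s = 986400 kJ/h
ṁ = Q/Δh = 986400 / 567.36 = 1738.6 kg/h

ṁ = 1740 kg/h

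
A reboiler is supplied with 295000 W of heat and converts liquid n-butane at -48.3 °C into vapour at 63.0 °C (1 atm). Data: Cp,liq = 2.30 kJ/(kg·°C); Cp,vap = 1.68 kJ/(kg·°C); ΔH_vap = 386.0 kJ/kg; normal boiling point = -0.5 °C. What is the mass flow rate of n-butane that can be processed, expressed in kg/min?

Δh = 2.30×(-0.5−-48.3) + 386.0 + 1.68×(63.0−-0.5) = 602.62 kJ/kg
Q = 295000 W = 295 kJ/s = 17700 kJ/min
ṁ = Q/Δh = 17700 / 602.62 = 29.372 kg/min

ṁ = 29.4 kg/min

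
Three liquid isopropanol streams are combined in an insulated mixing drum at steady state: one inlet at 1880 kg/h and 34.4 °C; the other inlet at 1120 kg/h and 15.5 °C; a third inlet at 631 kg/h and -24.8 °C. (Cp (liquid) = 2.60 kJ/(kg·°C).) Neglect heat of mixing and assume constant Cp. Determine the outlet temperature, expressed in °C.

No heat crosses the boundary, so H_out = H_in.
T_out = Σ ṁᵢCp,ᵢTᵢ / Σ ṁᵢCp,ᵢ
      = 172600 / 9440.6 = 18.282 °C

T_out = 18.3 °C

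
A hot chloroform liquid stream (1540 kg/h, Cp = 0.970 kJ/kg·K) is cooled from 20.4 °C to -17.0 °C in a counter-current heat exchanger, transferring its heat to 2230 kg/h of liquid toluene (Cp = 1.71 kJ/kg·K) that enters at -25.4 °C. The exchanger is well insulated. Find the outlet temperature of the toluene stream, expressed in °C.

T_c,out = -10.7 °C

Heat released by hot stream: Q = 1540 × 0.970 × (20.4 − -17.0) = 55868 kJ/h
Energy balance on cold side (adiabatic exchanger): Q = ṁ_c·Cp_c·(T_c,out − T_c,in)
T_c,out = -25.4 + 55868/(2230 × 1.71) = -10.749 °C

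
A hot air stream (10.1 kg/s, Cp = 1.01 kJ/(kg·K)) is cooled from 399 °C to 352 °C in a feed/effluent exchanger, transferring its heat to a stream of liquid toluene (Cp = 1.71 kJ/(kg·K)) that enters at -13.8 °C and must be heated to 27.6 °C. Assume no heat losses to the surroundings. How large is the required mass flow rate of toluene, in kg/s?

Heat released by hot stream: Q = 10.1 × 1.01 × (399 − 352) = 479.45 kJ/s
Energy balance on cold side (adiabatic exchanger): Q = ṁ_c·Cp_c·(T_c,out − T_c,in)
ṁ_c = 479.45 / [1.71 × (27.6 − -13.8)] = 6.7724 kg/s

ṁ_c = 6.77 kg/s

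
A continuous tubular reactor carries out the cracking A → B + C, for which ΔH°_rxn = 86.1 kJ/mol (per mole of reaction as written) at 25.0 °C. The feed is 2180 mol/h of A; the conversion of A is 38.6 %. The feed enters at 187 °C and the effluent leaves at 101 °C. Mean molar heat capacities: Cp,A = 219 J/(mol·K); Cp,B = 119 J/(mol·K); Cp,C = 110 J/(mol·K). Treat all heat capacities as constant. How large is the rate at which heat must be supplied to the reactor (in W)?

Q_in = 8900 W

Extent of reaction ξ = 0.386 × 2180 = 841.48 mol/h
Reaction term: ξ·ΔH°_rxn = 841.48 × 86.1 = 72451 kJ/h
Sensible, feed 187→25 °C: -77342 kJ/h
Outlet flows (mol/h): A 1338.5, B 841.48, C 841.48
Sensible, products 25→101 °C: 36923 kJ/h
Q = ΔH = 32033 kJ/h = 8.898 kW
Heat supplied = 8898 W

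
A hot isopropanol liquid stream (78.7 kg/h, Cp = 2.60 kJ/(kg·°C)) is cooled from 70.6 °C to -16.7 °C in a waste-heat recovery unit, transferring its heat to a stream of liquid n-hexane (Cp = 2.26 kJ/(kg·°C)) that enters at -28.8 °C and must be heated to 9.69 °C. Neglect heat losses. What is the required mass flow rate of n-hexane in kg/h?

ṁ_c = 205 kg/h

Heat released by hot stream: Q = 78.7 × 2.60 × (70.6 − -16.7) = 17863 kJ/h
Energy balance on cold side (adiabatic exchanger): Q = ṁ_c·Cp_c·(T_c,out − T_c,in)
ṁ_c = 17863 / [2.26 × (9.69 − -28.8)] = 205.36 kg/h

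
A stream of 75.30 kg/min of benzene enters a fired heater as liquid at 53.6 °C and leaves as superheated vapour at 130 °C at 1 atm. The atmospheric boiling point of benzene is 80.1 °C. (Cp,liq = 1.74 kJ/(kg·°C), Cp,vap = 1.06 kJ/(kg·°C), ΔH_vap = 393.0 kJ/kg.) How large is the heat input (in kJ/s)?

Q = 617 kJ/s

liquid 53.6→80.1 °C: 46.11 kJ/kg
vaporisation at 80.1 °C: 393 kJ/kg
vapour 80.1→130 °C: 52.894 kJ/kg
Δh = 46.11 + 393 + 52.894 = 492 kJ/kg
Q = ṁ·Δh = 75.30 kg/min × 492 kJ/kg = 37048 kJ/min
|Q| = 617.47 kW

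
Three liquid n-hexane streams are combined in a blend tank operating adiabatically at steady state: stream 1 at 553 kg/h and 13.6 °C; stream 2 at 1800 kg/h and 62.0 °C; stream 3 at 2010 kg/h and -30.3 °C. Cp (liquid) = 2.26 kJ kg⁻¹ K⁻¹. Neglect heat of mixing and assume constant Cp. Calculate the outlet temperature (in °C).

T_out = 13.3 °C

No heat crosses the boundary, so H_out = H_in.
Σ ṁᵢCp,ᵢTᵢ = 553×2.26×13.6 + 1800×2.26×62.0 + 2010×2.26×-30.3 = 131570
Σ ṁᵢCp,ᵢ = 553×2.26 + 1800×2.26 + 2010×2.26 = 9860.4
T_out = 131570 / 9860.4 = 13.344 °C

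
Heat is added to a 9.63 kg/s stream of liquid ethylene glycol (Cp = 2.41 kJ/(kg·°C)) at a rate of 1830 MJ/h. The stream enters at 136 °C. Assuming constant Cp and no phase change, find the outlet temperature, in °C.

Q = 1830 MJ/h = 508.33 kJ/s
ΔT = Q/(ṁ·Cp) = 508.33/(9.63×2.41) = 21.903 K
T_out = 136 + 21.903 = 157.9 °C

T_out = 158 °C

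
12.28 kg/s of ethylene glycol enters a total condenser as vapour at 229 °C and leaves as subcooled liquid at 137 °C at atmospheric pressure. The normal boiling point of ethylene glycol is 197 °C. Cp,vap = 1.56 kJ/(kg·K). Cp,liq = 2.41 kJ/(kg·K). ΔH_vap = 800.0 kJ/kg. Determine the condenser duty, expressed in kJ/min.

Q_c = 733000 kJ/min

vapour 229→197 °C: -49.92 kJ/kg
condensation at 197 °C: -800 kJ/kg
liquid 197→137 °C: -144.6 kJ/kg
Δh = -49.92 + -800 + -144.6 = -994.52 kJ/kg
Q = ṁ·Δh = 12.28 kg/s × -994.52 kJ/kg = -12213 kJ/s
|Q| = 12213 kW = 732760 kJ/min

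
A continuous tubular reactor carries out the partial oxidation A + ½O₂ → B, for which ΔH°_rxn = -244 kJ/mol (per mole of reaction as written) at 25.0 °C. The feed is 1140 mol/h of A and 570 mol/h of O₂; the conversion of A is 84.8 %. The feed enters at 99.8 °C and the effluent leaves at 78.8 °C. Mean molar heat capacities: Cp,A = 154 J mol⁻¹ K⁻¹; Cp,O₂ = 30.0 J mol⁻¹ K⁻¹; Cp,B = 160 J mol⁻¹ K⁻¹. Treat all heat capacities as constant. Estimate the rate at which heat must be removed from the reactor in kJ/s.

Q_out = 66.8 kJ/s

Extent of reaction ξ = 0.848 × 1140 = 966.72 mol/h
Reaction term: ξ·ΔH°_rxn = 966.72 × -244 = -235880 kJ/h
Sensible, feed 99.8→25 °C: -14411 kJ/h
Outlet flows (mol/h): A 173.28, O₂ 86.64, B 966.72
Sensible, products 25→78.8 °C: 9897 kJ/h
Q = ΔH = -240390 kJ/h = -66.776 kW
Heat removed = 66.776 kJ/s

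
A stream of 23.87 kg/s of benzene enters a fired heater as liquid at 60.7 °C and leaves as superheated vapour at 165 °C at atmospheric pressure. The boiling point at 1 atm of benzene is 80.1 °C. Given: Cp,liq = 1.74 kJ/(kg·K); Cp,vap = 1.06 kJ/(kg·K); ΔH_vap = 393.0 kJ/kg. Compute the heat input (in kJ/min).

Q = 740000 kJ/min

liquid 60.7→80.1 °C: 33.756 kJ/kg
vaporisation at 80.1 °C: 393 kJ/kg
vapour 80.1→165 °C: 89.994 kJ/kg
Δh = 33.756 + 393 + 89.994 = 516.75 kJ/kg
Q = ṁ·Δh = 23.87 kg/s × 516.75 kJ/kg = 12335 kJ/s
|Q| = 12335 kW = 740090 kJ/min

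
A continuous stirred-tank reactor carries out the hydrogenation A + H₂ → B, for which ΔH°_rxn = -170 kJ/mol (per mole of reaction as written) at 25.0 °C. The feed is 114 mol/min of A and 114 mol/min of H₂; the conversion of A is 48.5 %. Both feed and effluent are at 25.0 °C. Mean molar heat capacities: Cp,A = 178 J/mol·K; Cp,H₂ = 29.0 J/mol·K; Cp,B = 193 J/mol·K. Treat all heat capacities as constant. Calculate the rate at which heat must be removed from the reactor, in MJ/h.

Q_out = 564 MJ/h

Extent of reaction ξ = 0.485 × 114 = 55.29 mol/min
Reaction term: ξ·ΔH°_rxn = 55.29 × -170 = -9399.3 kJ/min
Q = ΔH = -9399.3 kJ/min = -156.66 kW
Heat removed = 563.96 MJ/h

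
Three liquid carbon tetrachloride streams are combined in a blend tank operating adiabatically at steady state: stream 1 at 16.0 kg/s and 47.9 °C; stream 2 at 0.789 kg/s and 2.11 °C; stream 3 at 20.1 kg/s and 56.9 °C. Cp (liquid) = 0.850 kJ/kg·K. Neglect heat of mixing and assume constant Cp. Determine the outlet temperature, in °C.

T_out = 51.8 °C

Energy balance with Q = 0: Σ ṁᵢCp,ᵢ(T_out − Tᵢ) = 0
T_out = Σ ṁᵢCp,ᵢTᵢ / Σ ṁᵢCp,ᵢ
      = 1625 / 31.356 = 51.825 °C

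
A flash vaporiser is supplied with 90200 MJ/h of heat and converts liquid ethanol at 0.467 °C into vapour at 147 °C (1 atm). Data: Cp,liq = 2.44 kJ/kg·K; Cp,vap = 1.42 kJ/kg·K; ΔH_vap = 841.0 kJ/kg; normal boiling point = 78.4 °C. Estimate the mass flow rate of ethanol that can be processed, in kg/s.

ṁ = 22.2 kg/s

Δh = 2.44×(78.4−0.467) + 841.0 + 1.42×(147−78.4) = 1128.6 kJ/kg
Q = 90200 MJ/h = 25056 kJ/s = 25056 kJ/s
ṁ = Q/Δh = 25056 / 1128.6 = 22.201 kg/s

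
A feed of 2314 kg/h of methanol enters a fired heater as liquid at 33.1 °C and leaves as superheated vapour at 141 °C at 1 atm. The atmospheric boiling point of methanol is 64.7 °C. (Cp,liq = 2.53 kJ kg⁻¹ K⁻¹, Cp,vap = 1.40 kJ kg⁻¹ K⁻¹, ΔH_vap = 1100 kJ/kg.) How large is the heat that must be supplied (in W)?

Q = 827000 W

liquid 33.1→64.7 °C: 79.948 kJ/kg
vaporisation at 64.7 °C: 1100 kJ/kg
vapour 64.7→141 °C: 106.82 kJ/kg
Δh = 79.948 + 1100 + 106.82 = 1286.8 kJ/kg
Q = ṁ·Δh = 2314 kg/h × 1286.8 kJ/kg = 2.9776e+06 kJ/h
|Q| = 827.11 kW = 827110 W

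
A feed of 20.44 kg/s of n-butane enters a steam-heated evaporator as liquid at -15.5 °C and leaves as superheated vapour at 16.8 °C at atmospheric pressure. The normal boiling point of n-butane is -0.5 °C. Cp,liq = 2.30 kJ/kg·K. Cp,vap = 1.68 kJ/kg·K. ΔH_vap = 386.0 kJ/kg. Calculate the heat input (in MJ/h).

Q = 33100 MJ/h

liquid -15.5→-0.5 °C: 34.5 kJ/kg
vaporisation at -0.5 °C: 386 kJ/kg
vapour -0.5→16.8 °C: 29.064 kJ/kg
Δh = 34.5 + 386 + 29.064 = 449.56 kJ/kg
Q = ṁ·Δh = 20.44 kg/s × 449.56 kJ/kg = 9189.1 kJ/s
|Q| = 9189.1 kW = 33081 MJ/h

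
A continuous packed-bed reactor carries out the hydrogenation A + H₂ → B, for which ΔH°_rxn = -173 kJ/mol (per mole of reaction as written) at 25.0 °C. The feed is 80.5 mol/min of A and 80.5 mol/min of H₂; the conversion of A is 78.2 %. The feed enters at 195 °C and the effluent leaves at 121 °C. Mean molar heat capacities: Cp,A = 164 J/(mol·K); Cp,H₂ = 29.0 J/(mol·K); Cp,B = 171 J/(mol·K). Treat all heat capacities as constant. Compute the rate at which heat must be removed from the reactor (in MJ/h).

Extent of reaction ξ = 0.782 × 80.5 = 62.951 mol/min
Reaction term: ξ·ΔH°_rxn = 62.951 × -173 = -10891 kJ/min
Sensible, feed 195→25 °C: -2641.2 kJ/min
Outlet flows (mol/min): A 17.549, H₂ 17.549, B 62.951
Sensible, products 25→121 °C: 1358.6 kJ/min
Q = ΔH = -12173 kJ/min = -202.89 kW
Heat removed = 730.39 MJ/h

Q_out = 730 MJ/h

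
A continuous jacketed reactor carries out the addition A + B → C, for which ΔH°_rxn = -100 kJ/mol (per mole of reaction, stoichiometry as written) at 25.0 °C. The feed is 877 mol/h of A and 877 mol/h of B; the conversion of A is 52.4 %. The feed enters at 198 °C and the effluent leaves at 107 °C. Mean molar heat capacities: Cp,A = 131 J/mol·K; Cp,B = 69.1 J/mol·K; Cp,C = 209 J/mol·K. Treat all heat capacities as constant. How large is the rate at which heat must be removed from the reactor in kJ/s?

Extent of reaction ξ = 0.524 × 877 = 459.55 mol/h
Reaction term: ξ·ΔH°_rxn = 459.55 × -100 = -45955 kJ/h
Sensible, feed 198→25 °C: -30359 kJ/h
Outlet flows (mol/h): A 417.45, B 417.45, C 459.55
Sensible, products 25→107 °C: 14725 kJ/h
Q = ΔH = -61589 kJ/h = -17.108 kW
Heat removed = 17.108 kJ/s

Q_out = 17.1 kJ/s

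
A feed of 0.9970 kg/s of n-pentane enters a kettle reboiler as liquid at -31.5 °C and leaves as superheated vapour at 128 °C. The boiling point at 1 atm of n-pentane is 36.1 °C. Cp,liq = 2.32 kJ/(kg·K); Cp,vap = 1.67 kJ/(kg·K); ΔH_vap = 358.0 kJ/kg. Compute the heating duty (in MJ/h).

Q = 2400 MJ/h

liquid -31.5→36.1 °C: 156.83 kJ/kg
vaporisation at 36.1 °C: 358 kJ/kg
vapour 36.1→128 °C: 153.47 kJ/kg
Δh = 156.83 + 358 + 153.47 = 668.3 kJ/kg
Q = ṁ·Δh = 0.9970 kg/s × 668.3 kJ/kg = 666.3 kJ/s
|Q| = 666.3 kW = 2398.7 MJ/h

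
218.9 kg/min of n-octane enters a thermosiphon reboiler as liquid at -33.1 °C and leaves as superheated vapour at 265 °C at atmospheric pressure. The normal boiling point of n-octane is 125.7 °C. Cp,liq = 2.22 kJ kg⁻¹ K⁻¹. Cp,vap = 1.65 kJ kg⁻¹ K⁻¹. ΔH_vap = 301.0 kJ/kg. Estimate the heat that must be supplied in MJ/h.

Q = 11600 MJ/h

liquid -33.1→125.7 °C: 352.54 kJ/kg
vaporisation at 125.7 °C: 301 kJ/kg
vapour 125.7→265 °C: 229.84 kJ/kg
Δh = 352.54 + 301 + 229.84 = 883.38 kJ/kg
Q = ṁ·Δh = 218.9 kg/min × 883.38 kJ/kg = 193370 kJ/min
|Q| = 3222.9 kW = 11602 MJ/h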